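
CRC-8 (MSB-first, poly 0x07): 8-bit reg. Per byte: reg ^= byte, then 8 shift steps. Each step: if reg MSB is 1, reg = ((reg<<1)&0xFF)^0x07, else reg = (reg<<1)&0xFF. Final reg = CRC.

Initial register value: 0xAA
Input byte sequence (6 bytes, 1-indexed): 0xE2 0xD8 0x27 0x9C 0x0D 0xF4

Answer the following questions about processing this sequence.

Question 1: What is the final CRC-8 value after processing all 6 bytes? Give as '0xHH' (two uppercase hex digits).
After byte 1 (0xE2): reg=0xFF
After byte 2 (0xD8): reg=0xF5
After byte 3 (0x27): reg=0x30
After byte 4 (0x9C): reg=0x4D
After byte 5 (0x0D): reg=0xC7
After byte 6 (0xF4): reg=0x99

Answer: 0x99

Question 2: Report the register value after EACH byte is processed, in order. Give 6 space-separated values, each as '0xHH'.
0xFF 0xF5 0x30 0x4D 0xC7 0x99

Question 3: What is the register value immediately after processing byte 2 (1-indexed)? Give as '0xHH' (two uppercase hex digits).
After byte 1 (0xE2): reg=0xFF
After byte 2 (0xD8): reg=0xF5

Answer: 0xF5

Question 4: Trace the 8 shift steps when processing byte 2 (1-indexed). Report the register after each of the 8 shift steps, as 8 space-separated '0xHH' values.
Answer: 0x4E 0x9C 0x3F 0x7E 0xFC 0xFF 0xF9 0xF5

Derivation:
After byte 1 (0xE2): reg=0xFF
Register before byte 2: 0xFF
After XOR with byte 0xD8: 0x27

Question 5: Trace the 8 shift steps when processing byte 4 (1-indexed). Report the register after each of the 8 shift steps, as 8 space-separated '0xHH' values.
Answer: 0x5F 0xBE 0x7B 0xF6 0xEB 0xD1 0xA5 0x4D

Derivation:
After byte 1 (0xE2): reg=0xFF
After byte 2 (0xD8): reg=0xF5
After byte 3 (0x27): reg=0x30
Register before byte 4: 0x30
After XOR with byte 0x9C: 0xAC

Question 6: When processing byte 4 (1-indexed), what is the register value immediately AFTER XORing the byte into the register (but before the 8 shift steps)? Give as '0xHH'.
Answer: 0xAC

Derivation:
Register before byte 4: 0x30
Byte 4: 0x9C
0x30 XOR 0x9C = 0xAC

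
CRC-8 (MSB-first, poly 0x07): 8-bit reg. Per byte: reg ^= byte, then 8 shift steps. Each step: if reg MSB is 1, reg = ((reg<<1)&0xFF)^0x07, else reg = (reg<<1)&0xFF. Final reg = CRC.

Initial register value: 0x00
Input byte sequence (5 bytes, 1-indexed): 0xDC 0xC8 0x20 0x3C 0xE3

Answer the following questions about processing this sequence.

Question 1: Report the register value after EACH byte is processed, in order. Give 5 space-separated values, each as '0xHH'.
0x1A 0x30 0x70 0xE3 0x00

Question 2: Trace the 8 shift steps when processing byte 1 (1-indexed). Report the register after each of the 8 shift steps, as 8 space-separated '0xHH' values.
Answer: 0xBF 0x79 0xF2 0xE3 0xC1 0x85 0x0D 0x1A

Derivation:
Register before byte 1: 0x00
After XOR with byte 0xDC: 0xDC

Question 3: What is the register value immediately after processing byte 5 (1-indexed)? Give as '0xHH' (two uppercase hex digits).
Answer: 0x00

Derivation:
After byte 1 (0xDC): reg=0x1A
After byte 2 (0xC8): reg=0x30
After byte 3 (0x20): reg=0x70
After byte 4 (0x3C): reg=0xE3
After byte 5 (0xE3): reg=0x00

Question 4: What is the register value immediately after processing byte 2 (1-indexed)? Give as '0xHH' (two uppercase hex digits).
After byte 1 (0xDC): reg=0x1A
After byte 2 (0xC8): reg=0x30

Answer: 0x30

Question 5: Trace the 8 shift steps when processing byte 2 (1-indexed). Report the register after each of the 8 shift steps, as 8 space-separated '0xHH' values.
Answer: 0xA3 0x41 0x82 0x03 0x06 0x0C 0x18 0x30

Derivation:
After byte 1 (0xDC): reg=0x1A
Register before byte 2: 0x1A
After XOR with byte 0xC8: 0xD2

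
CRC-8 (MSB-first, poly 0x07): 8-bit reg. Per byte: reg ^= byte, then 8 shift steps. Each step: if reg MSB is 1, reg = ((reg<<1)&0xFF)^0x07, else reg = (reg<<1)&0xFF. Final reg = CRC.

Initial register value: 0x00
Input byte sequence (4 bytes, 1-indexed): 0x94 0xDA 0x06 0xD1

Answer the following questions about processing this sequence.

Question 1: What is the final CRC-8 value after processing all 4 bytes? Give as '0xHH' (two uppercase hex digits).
After byte 1 (0x94): reg=0xE5
After byte 2 (0xDA): reg=0xBD
After byte 3 (0x06): reg=0x28
After byte 4 (0xD1): reg=0xE1

Answer: 0xE1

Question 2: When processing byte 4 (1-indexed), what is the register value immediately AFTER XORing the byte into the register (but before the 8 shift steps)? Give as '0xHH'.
Register before byte 4: 0x28
Byte 4: 0xD1
0x28 XOR 0xD1 = 0xF9

Answer: 0xF9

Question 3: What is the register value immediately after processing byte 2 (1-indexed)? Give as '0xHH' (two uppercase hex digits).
After byte 1 (0x94): reg=0xE5
After byte 2 (0xDA): reg=0xBD

Answer: 0xBD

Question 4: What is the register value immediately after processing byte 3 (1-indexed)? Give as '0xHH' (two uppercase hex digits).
Answer: 0x28

Derivation:
After byte 1 (0x94): reg=0xE5
After byte 2 (0xDA): reg=0xBD
After byte 3 (0x06): reg=0x28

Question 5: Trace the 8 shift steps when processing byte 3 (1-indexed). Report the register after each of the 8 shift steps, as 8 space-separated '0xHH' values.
After byte 1 (0x94): reg=0xE5
After byte 2 (0xDA): reg=0xBD
Register before byte 3: 0xBD
After XOR with byte 0x06: 0xBB

Answer: 0x71 0xE2 0xC3 0x81 0x05 0x0A 0x14 0x28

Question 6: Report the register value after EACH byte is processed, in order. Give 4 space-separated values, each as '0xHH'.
0xE5 0xBD 0x28 0xE1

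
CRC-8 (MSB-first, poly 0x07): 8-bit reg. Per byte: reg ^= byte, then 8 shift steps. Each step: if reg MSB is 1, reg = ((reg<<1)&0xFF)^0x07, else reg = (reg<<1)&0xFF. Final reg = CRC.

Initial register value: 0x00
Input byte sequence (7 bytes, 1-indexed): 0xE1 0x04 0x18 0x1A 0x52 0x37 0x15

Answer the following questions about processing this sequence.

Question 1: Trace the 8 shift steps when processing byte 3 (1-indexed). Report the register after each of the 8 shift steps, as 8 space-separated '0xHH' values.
Answer: 0xA4 0x4F 0x9E 0x3B 0x76 0xEC 0xDF 0xB9

Derivation:
After byte 1 (0xE1): reg=0xA9
After byte 2 (0x04): reg=0x4A
Register before byte 3: 0x4A
After XOR with byte 0x18: 0x52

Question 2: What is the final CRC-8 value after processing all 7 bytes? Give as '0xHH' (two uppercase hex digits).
Answer: 0xCE

Derivation:
After byte 1 (0xE1): reg=0xA9
After byte 2 (0x04): reg=0x4A
After byte 3 (0x18): reg=0xB9
After byte 4 (0x1A): reg=0x60
After byte 5 (0x52): reg=0x9E
After byte 6 (0x37): reg=0x56
After byte 7 (0x15): reg=0xCE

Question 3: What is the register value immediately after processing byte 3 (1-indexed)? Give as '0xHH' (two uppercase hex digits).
After byte 1 (0xE1): reg=0xA9
After byte 2 (0x04): reg=0x4A
After byte 3 (0x18): reg=0xB9

Answer: 0xB9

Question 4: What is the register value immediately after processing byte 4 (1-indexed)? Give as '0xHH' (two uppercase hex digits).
Answer: 0x60

Derivation:
After byte 1 (0xE1): reg=0xA9
After byte 2 (0x04): reg=0x4A
After byte 3 (0x18): reg=0xB9
After byte 4 (0x1A): reg=0x60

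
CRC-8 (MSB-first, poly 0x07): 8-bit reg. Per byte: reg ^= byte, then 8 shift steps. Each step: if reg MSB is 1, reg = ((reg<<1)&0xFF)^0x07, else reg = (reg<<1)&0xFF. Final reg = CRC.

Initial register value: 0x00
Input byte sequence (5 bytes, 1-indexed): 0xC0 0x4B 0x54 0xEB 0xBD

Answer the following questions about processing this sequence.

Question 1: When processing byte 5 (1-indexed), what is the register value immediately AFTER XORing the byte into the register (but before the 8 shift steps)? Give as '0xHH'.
Answer: 0xBA

Derivation:
Register before byte 5: 0x07
Byte 5: 0xBD
0x07 XOR 0xBD = 0xBA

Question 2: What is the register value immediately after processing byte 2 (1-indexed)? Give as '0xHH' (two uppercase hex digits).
After byte 1 (0xC0): reg=0x4E
After byte 2 (0x4B): reg=0x1B

Answer: 0x1B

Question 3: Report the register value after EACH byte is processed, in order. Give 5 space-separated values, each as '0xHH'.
0x4E 0x1B 0xEA 0x07 0x2F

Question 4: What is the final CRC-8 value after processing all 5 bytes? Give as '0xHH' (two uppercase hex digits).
Answer: 0x2F

Derivation:
After byte 1 (0xC0): reg=0x4E
After byte 2 (0x4B): reg=0x1B
After byte 3 (0x54): reg=0xEA
After byte 4 (0xEB): reg=0x07
After byte 5 (0xBD): reg=0x2F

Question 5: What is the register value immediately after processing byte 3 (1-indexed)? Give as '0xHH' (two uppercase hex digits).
Answer: 0xEA

Derivation:
After byte 1 (0xC0): reg=0x4E
After byte 2 (0x4B): reg=0x1B
After byte 3 (0x54): reg=0xEA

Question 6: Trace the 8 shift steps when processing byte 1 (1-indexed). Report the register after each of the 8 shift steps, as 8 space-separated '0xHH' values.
Answer: 0x87 0x09 0x12 0x24 0x48 0x90 0x27 0x4E

Derivation:
Register before byte 1: 0x00
After XOR with byte 0xC0: 0xC0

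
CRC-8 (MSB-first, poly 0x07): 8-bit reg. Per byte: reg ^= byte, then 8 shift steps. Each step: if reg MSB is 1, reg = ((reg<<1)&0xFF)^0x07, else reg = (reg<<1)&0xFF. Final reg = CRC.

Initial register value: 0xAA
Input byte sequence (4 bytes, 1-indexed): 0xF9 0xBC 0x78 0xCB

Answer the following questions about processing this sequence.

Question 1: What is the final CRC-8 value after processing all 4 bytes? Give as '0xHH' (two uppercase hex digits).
Answer: 0xA3

Derivation:
After byte 1 (0xF9): reg=0xBE
After byte 2 (0xBC): reg=0x0E
After byte 3 (0x78): reg=0x45
After byte 4 (0xCB): reg=0xA3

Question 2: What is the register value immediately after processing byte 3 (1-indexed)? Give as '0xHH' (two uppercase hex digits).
Answer: 0x45

Derivation:
After byte 1 (0xF9): reg=0xBE
After byte 2 (0xBC): reg=0x0E
After byte 3 (0x78): reg=0x45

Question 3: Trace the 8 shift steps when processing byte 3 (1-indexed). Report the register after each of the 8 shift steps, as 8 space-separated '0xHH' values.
Answer: 0xEC 0xDF 0xB9 0x75 0xEA 0xD3 0xA1 0x45

Derivation:
After byte 1 (0xF9): reg=0xBE
After byte 2 (0xBC): reg=0x0E
Register before byte 3: 0x0E
After XOR with byte 0x78: 0x76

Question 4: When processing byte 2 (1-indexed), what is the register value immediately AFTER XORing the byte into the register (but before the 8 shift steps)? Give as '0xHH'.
Answer: 0x02

Derivation:
Register before byte 2: 0xBE
Byte 2: 0xBC
0xBE XOR 0xBC = 0x02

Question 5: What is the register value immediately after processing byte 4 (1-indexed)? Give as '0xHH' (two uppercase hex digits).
Answer: 0xA3

Derivation:
After byte 1 (0xF9): reg=0xBE
After byte 2 (0xBC): reg=0x0E
After byte 3 (0x78): reg=0x45
After byte 4 (0xCB): reg=0xA3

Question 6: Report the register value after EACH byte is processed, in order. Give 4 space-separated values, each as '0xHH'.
0xBE 0x0E 0x45 0xA3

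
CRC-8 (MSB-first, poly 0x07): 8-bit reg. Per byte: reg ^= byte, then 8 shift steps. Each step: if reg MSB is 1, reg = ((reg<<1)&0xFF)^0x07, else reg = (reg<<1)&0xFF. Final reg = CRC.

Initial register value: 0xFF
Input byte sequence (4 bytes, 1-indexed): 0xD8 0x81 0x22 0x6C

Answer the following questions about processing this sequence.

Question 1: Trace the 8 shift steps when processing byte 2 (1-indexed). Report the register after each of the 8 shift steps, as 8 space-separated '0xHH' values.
Answer: 0xE8 0xD7 0xA9 0x55 0xAA 0x53 0xA6 0x4B

Derivation:
After byte 1 (0xD8): reg=0xF5
Register before byte 2: 0xF5
After XOR with byte 0x81: 0x74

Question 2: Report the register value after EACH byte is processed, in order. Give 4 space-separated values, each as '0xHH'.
0xF5 0x4B 0x18 0x4B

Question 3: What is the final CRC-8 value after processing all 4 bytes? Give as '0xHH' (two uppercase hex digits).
After byte 1 (0xD8): reg=0xF5
After byte 2 (0x81): reg=0x4B
After byte 3 (0x22): reg=0x18
After byte 4 (0x6C): reg=0x4B

Answer: 0x4B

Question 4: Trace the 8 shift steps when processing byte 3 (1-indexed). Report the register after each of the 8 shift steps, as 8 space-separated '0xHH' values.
After byte 1 (0xD8): reg=0xF5
After byte 2 (0x81): reg=0x4B
Register before byte 3: 0x4B
After XOR with byte 0x22: 0x69

Answer: 0xD2 0xA3 0x41 0x82 0x03 0x06 0x0C 0x18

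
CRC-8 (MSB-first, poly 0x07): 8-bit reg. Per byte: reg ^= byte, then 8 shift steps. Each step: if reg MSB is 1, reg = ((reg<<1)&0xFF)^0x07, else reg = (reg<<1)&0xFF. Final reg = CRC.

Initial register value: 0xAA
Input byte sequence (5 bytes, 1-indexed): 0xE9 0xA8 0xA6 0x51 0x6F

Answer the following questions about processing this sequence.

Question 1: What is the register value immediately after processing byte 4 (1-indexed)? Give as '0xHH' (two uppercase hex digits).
Answer: 0x6E

Derivation:
After byte 1 (0xE9): reg=0xCE
After byte 2 (0xA8): reg=0x35
After byte 3 (0xA6): reg=0xF0
After byte 4 (0x51): reg=0x6E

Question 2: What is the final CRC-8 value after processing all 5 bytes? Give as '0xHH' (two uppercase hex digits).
Answer: 0x07

Derivation:
After byte 1 (0xE9): reg=0xCE
After byte 2 (0xA8): reg=0x35
After byte 3 (0xA6): reg=0xF0
After byte 4 (0x51): reg=0x6E
After byte 5 (0x6F): reg=0x07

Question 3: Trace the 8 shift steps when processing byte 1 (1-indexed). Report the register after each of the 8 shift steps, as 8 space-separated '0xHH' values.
Register before byte 1: 0xAA
After XOR with byte 0xE9: 0x43

Answer: 0x86 0x0B 0x16 0x2C 0x58 0xB0 0x67 0xCE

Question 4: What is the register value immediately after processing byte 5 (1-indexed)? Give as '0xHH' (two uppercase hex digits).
Answer: 0x07

Derivation:
After byte 1 (0xE9): reg=0xCE
After byte 2 (0xA8): reg=0x35
After byte 3 (0xA6): reg=0xF0
After byte 4 (0x51): reg=0x6E
After byte 5 (0x6F): reg=0x07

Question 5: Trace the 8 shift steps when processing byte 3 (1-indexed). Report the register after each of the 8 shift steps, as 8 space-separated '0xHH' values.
After byte 1 (0xE9): reg=0xCE
After byte 2 (0xA8): reg=0x35
Register before byte 3: 0x35
After XOR with byte 0xA6: 0x93

Answer: 0x21 0x42 0x84 0x0F 0x1E 0x3C 0x78 0xF0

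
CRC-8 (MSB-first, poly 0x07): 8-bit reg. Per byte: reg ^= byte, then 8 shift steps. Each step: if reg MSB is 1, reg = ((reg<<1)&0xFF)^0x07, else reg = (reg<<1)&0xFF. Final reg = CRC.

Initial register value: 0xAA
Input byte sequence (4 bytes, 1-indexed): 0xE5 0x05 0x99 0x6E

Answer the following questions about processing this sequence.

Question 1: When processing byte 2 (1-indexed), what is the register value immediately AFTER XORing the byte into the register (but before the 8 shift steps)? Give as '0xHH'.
Register before byte 2: 0xEA
Byte 2: 0x05
0xEA XOR 0x05 = 0xEF

Answer: 0xEF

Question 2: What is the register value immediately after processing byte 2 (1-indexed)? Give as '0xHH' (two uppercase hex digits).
After byte 1 (0xE5): reg=0xEA
After byte 2 (0x05): reg=0x83

Answer: 0x83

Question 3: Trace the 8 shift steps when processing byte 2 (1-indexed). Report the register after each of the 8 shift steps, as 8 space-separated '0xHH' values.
After byte 1 (0xE5): reg=0xEA
Register before byte 2: 0xEA
After XOR with byte 0x05: 0xEF

Answer: 0xD9 0xB5 0x6D 0xDA 0xB3 0x61 0xC2 0x83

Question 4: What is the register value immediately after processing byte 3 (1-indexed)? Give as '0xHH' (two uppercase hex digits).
Answer: 0x46

Derivation:
After byte 1 (0xE5): reg=0xEA
After byte 2 (0x05): reg=0x83
After byte 3 (0x99): reg=0x46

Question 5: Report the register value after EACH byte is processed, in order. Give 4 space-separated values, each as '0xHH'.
0xEA 0x83 0x46 0xD8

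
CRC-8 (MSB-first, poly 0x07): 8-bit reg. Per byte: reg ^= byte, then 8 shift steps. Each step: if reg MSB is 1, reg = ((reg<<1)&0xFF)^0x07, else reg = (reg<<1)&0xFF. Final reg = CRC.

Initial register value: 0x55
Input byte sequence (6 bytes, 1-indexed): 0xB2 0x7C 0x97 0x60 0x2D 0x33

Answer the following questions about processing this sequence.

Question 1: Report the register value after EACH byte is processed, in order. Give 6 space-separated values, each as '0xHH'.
0xBB 0x5B 0x6A 0x36 0x41 0x59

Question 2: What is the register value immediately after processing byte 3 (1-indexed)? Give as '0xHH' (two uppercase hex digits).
Answer: 0x6A

Derivation:
After byte 1 (0xB2): reg=0xBB
After byte 2 (0x7C): reg=0x5B
After byte 3 (0x97): reg=0x6A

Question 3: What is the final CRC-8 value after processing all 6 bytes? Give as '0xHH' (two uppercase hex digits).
Answer: 0x59

Derivation:
After byte 1 (0xB2): reg=0xBB
After byte 2 (0x7C): reg=0x5B
After byte 3 (0x97): reg=0x6A
After byte 4 (0x60): reg=0x36
After byte 5 (0x2D): reg=0x41
After byte 6 (0x33): reg=0x59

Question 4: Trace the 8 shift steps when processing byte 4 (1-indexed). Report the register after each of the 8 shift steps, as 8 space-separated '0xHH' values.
Answer: 0x14 0x28 0x50 0xA0 0x47 0x8E 0x1B 0x36

Derivation:
After byte 1 (0xB2): reg=0xBB
After byte 2 (0x7C): reg=0x5B
After byte 3 (0x97): reg=0x6A
Register before byte 4: 0x6A
After XOR with byte 0x60: 0x0A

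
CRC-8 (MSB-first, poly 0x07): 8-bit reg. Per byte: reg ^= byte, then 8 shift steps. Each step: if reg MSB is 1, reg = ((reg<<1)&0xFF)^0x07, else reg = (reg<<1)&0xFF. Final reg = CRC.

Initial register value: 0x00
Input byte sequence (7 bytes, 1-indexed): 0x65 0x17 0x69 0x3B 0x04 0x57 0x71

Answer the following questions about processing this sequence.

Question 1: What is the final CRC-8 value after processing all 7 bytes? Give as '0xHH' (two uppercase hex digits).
After byte 1 (0x65): reg=0x3C
After byte 2 (0x17): reg=0xD1
After byte 3 (0x69): reg=0x21
After byte 4 (0x3B): reg=0x46
After byte 5 (0x04): reg=0xC9
After byte 6 (0x57): reg=0xD3
After byte 7 (0x71): reg=0x67

Answer: 0x67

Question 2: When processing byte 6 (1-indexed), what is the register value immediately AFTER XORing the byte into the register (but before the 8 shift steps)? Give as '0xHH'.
Register before byte 6: 0xC9
Byte 6: 0x57
0xC9 XOR 0x57 = 0x9E

Answer: 0x9E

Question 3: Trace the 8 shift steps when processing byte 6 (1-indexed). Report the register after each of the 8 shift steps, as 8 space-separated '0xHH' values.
After byte 1 (0x65): reg=0x3C
After byte 2 (0x17): reg=0xD1
After byte 3 (0x69): reg=0x21
After byte 4 (0x3B): reg=0x46
After byte 5 (0x04): reg=0xC9
Register before byte 6: 0xC9
After XOR with byte 0x57: 0x9E

Answer: 0x3B 0x76 0xEC 0xDF 0xB9 0x75 0xEA 0xD3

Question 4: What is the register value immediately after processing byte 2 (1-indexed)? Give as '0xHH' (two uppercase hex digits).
Answer: 0xD1

Derivation:
After byte 1 (0x65): reg=0x3C
After byte 2 (0x17): reg=0xD1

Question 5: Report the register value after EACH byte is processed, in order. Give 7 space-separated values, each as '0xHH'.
0x3C 0xD1 0x21 0x46 0xC9 0xD3 0x67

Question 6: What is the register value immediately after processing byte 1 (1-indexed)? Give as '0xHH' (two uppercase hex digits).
After byte 1 (0x65): reg=0x3C

Answer: 0x3C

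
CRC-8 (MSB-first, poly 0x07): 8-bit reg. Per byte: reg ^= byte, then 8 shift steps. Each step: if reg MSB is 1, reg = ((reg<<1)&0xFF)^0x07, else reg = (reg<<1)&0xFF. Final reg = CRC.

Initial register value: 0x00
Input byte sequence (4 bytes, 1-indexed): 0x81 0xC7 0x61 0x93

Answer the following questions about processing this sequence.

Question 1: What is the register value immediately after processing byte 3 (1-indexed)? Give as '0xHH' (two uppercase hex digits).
Answer: 0xC6

Derivation:
After byte 1 (0x81): reg=0x8E
After byte 2 (0xC7): reg=0xF8
After byte 3 (0x61): reg=0xC6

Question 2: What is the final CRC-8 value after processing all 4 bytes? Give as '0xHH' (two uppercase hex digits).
After byte 1 (0x81): reg=0x8E
After byte 2 (0xC7): reg=0xF8
After byte 3 (0x61): reg=0xC6
After byte 4 (0x93): reg=0xAC

Answer: 0xAC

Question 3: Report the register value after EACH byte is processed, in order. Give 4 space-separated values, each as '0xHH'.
0x8E 0xF8 0xC6 0xAC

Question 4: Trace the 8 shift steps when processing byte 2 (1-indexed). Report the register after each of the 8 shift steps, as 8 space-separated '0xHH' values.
Answer: 0x92 0x23 0x46 0x8C 0x1F 0x3E 0x7C 0xF8

Derivation:
After byte 1 (0x81): reg=0x8E
Register before byte 2: 0x8E
After XOR with byte 0xC7: 0x49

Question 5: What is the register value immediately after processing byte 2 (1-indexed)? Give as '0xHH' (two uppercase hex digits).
After byte 1 (0x81): reg=0x8E
After byte 2 (0xC7): reg=0xF8

Answer: 0xF8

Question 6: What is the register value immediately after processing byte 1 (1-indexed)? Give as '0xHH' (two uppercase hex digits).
After byte 1 (0x81): reg=0x8E

Answer: 0x8E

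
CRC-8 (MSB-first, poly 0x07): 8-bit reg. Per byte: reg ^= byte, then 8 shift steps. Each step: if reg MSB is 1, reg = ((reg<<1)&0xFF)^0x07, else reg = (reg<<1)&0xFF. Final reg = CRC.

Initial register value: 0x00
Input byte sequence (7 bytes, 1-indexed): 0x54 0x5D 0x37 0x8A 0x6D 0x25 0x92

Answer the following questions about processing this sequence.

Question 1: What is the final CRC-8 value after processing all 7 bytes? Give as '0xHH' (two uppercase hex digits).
After byte 1 (0x54): reg=0xAB
After byte 2 (0x5D): reg=0xCC
After byte 3 (0x37): reg=0xEF
After byte 4 (0x8A): reg=0x3C
After byte 5 (0x6D): reg=0xB0
After byte 6 (0x25): reg=0xE2
After byte 7 (0x92): reg=0x57

Answer: 0x57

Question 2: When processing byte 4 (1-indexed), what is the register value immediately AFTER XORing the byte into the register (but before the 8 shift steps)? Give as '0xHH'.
Answer: 0x65

Derivation:
Register before byte 4: 0xEF
Byte 4: 0x8A
0xEF XOR 0x8A = 0x65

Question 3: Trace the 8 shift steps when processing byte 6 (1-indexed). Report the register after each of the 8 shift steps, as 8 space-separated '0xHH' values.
Answer: 0x2D 0x5A 0xB4 0x6F 0xDE 0xBB 0x71 0xE2

Derivation:
After byte 1 (0x54): reg=0xAB
After byte 2 (0x5D): reg=0xCC
After byte 3 (0x37): reg=0xEF
After byte 4 (0x8A): reg=0x3C
After byte 5 (0x6D): reg=0xB0
Register before byte 6: 0xB0
After XOR with byte 0x25: 0x95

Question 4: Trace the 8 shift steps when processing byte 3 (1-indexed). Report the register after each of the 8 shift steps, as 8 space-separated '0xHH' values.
After byte 1 (0x54): reg=0xAB
After byte 2 (0x5D): reg=0xCC
Register before byte 3: 0xCC
After XOR with byte 0x37: 0xFB

Answer: 0xF1 0xE5 0xCD 0x9D 0x3D 0x7A 0xF4 0xEF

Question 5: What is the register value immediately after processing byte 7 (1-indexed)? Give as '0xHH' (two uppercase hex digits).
After byte 1 (0x54): reg=0xAB
After byte 2 (0x5D): reg=0xCC
After byte 3 (0x37): reg=0xEF
After byte 4 (0x8A): reg=0x3C
After byte 5 (0x6D): reg=0xB0
After byte 6 (0x25): reg=0xE2
After byte 7 (0x92): reg=0x57

Answer: 0x57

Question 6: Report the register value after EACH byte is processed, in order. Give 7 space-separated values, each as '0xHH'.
0xAB 0xCC 0xEF 0x3C 0xB0 0xE2 0x57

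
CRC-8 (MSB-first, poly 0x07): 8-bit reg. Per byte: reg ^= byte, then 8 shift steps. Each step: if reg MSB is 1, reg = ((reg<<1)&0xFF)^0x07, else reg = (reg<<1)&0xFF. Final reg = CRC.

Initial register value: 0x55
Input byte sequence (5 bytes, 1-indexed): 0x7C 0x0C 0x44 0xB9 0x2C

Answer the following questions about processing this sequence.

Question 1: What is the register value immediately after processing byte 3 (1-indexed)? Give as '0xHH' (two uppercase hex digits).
Answer: 0x5E

Derivation:
After byte 1 (0x7C): reg=0xDF
After byte 2 (0x0C): reg=0x37
After byte 3 (0x44): reg=0x5E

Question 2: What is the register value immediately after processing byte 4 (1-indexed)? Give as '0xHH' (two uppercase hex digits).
Answer: 0xBB

Derivation:
After byte 1 (0x7C): reg=0xDF
After byte 2 (0x0C): reg=0x37
After byte 3 (0x44): reg=0x5E
After byte 4 (0xB9): reg=0xBB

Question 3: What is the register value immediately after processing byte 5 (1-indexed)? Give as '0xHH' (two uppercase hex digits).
After byte 1 (0x7C): reg=0xDF
After byte 2 (0x0C): reg=0x37
After byte 3 (0x44): reg=0x5E
After byte 4 (0xB9): reg=0xBB
After byte 5 (0x2C): reg=0xEC

Answer: 0xEC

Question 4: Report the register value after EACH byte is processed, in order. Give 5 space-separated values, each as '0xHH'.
0xDF 0x37 0x5E 0xBB 0xEC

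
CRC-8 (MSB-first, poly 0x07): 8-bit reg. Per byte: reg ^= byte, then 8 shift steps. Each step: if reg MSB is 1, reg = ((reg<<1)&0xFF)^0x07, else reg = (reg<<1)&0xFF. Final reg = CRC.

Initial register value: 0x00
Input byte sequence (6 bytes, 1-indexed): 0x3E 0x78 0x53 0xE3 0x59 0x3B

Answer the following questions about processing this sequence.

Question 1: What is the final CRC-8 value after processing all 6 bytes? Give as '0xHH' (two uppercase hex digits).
After byte 1 (0x3E): reg=0xBA
After byte 2 (0x78): reg=0x40
After byte 3 (0x53): reg=0x79
After byte 4 (0xE3): reg=0xCF
After byte 5 (0x59): reg=0xEB
After byte 6 (0x3B): reg=0x3E

Answer: 0x3E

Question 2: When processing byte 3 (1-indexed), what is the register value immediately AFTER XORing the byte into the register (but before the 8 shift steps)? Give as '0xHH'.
Answer: 0x13

Derivation:
Register before byte 3: 0x40
Byte 3: 0x53
0x40 XOR 0x53 = 0x13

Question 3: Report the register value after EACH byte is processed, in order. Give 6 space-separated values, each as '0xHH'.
0xBA 0x40 0x79 0xCF 0xEB 0x3E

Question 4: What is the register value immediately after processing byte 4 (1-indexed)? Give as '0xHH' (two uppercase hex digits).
Answer: 0xCF

Derivation:
After byte 1 (0x3E): reg=0xBA
After byte 2 (0x78): reg=0x40
After byte 3 (0x53): reg=0x79
After byte 4 (0xE3): reg=0xCF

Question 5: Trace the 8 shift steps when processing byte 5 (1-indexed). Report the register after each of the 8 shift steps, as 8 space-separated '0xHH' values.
After byte 1 (0x3E): reg=0xBA
After byte 2 (0x78): reg=0x40
After byte 3 (0x53): reg=0x79
After byte 4 (0xE3): reg=0xCF
Register before byte 5: 0xCF
After XOR with byte 0x59: 0x96

Answer: 0x2B 0x56 0xAC 0x5F 0xBE 0x7B 0xF6 0xEB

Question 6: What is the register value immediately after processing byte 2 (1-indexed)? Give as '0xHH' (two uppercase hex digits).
After byte 1 (0x3E): reg=0xBA
After byte 2 (0x78): reg=0x40

Answer: 0x40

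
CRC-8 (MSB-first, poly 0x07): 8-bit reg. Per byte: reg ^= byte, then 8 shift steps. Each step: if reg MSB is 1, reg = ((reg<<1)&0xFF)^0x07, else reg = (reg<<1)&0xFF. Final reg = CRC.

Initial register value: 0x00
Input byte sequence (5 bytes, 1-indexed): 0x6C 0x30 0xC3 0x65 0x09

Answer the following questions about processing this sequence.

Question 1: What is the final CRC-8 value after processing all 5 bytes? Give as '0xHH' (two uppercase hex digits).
After byte 1 (0x6C): reg=0x03
After byte 2 (0x30): reg=0x99
After byte 3 (0xC3): reg=0x81
After byte 4 (0x65): reg=0xB2
After byte 5 (0x09): reg=0x28

Answer: 0x28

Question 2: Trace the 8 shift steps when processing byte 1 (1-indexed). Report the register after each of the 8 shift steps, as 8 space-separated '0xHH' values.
Register before byte 1: 0x00
After XOR with byte 0x6C: 0x6C

Answer: 0xD8 0xB7 0x69 0xD2 0xA3 0x41 0x82 0x03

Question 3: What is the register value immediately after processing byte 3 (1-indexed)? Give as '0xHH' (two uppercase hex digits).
After byte 1 (0x6C): reg=0x03
After byte 2 (0x30): reg=0x99
After byte 3 (0xC3): reg=0x81

Answer: 0x81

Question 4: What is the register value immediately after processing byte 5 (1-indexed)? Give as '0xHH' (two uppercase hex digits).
After byte 1 (0x6C): reg=0x03
After byte 2 (0x30): reg=0x99
After byte 3 (0xC3): reg=0x81
After byte 4 (0x65): reg=0xB2
After byte 5 (0x09): reg=0x28

Answer: 0x28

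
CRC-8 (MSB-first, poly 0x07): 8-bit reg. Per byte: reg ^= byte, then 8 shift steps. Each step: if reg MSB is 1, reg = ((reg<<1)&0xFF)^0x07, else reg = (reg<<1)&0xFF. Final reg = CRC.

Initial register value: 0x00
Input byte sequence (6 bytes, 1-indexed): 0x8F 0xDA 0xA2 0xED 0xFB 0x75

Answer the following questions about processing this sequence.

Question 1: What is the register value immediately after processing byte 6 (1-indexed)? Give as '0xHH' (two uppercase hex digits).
Answer: 0x8F

Derivation:
After byte 1 (0x8F): reg=0xA4
After byte 2 (0xDA): reg=0x7D
After byte 3 (0xA2): reg=0x13
After byte 4 (0xED): reg=0xF4
After byte 5 (0xFB): reg=0x2D
After byte 6 (0x75): reg=0x8F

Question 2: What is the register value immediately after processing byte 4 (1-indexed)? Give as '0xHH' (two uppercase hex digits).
Answer: 0xF4

Derivation:
After byte 1 (0x8F): reg=0xA4
After byte 2 (0xDA): reg=0x7D
After byte 3 (0xA2): reg=0x13
After byte 4 (0xED): reg=0xF4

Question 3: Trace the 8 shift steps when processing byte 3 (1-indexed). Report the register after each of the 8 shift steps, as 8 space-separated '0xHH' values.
After byte 1 (0x8F): reg=0xA4
After byte 2 (0xDA): reg=0x7D
Register before byte 3: 0x7D
After XOR with byte 0xA2: 0xDF

Answer: 0xB9 0x75 0xEA 0xD3 0xA1 0x45 0x8A 0x13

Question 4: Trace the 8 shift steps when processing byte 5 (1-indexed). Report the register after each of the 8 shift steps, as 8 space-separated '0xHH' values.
After byte 1 (0x8F): reg=0xA4
After byte 2 (0xDA): reg=0x7D
After byte 3 (0xA2): reg=0x13
After byte 4 (0xED): reg=0xF4
Register before byte 5: 0xF4
After XOR with byte 0xFB: 0x0F

Answer: 0x1E 0x3C 0x78 0xF0 0xE7 0xC9 0x95 0x2D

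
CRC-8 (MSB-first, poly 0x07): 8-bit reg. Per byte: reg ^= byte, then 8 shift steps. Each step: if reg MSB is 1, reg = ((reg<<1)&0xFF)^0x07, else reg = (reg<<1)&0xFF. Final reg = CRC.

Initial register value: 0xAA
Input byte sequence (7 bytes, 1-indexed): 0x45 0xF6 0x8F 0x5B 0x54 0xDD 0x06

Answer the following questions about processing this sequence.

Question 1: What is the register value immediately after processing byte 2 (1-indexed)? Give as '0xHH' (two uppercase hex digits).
Answer: 0x4C

Derivation:
After byte 1 (0x45): reg=0x83
After byte 2 (0xF6): reg=0x4C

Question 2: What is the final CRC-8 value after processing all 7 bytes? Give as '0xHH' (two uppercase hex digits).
Answer: 0x41

Derivation:
After byte 1 (0x45): reg=0x83
After byte 2 (0xF6): reg=0x4C
After byte 3 (0x8F): reg=0x47
After byte 4 (0x5B): reg=0x54
After byte 5 (0x54): reg=0x00
After byte 6 (0xDD): reg=0x1D
After byte 7 (0x06): reg=0x41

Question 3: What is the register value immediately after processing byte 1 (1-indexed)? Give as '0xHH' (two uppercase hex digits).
Answer: 0x83

Derivation:
After byte 1 (0x45): reg=0x83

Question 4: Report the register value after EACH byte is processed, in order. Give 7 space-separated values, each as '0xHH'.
0x83 0x4C 0x47 0x54 0x00 0x1D 0x41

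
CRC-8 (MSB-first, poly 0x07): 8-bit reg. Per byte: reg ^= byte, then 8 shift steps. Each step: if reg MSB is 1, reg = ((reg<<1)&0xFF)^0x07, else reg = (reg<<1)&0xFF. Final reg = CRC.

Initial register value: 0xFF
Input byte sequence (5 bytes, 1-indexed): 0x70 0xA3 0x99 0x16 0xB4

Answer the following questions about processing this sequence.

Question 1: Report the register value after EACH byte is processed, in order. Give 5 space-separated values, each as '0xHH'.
0xA4 0x15 0xAD 0x28 0xDD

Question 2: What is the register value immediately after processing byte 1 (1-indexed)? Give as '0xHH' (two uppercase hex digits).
After byte 1 (0x70): reg=0xA4

Answer: 0xA4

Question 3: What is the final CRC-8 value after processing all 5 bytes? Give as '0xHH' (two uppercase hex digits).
Answer: 0xDD

Derivation:
After byte 1 (0x70): reg=0xA4
After byte 2 (0xA3): reg=0x15
After byte 3 (0x99): reg=0xAD
After byte 4 (0x16): reg=0x28
After byte 5 (0xB4): reg=0xDD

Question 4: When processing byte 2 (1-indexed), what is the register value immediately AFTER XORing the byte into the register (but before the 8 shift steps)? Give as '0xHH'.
Register before byte 2: 0xA4
Byte 2: 0xA3
0xA4 XOR 0xA3 = 0x07

Answer: 0x07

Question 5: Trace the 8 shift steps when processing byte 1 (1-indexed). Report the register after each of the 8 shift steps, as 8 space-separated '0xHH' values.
Register before byte 1: 0xFF
After XOR with byte 0x70: 0x8F

Answer: 0x19 0x32 0x64 0xC8 0x97 0x29 0x52 0xA4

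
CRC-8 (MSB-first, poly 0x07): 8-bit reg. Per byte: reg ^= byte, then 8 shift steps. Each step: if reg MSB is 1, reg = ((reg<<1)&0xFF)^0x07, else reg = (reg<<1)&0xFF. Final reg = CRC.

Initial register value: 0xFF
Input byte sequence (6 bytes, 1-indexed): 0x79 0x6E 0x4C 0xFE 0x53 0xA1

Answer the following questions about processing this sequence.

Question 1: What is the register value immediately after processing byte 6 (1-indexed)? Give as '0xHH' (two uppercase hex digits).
After byte 1 (0x79): reg=0x9B
After byte 2 (0x6E): reg=0xC5
After byte 3 (0x4C): reg=0xB6
After byte 4 (0xFE): reg=0xFF
After byte 5 (0x53): reg=0x4D
After byte 6 (0xA1): reg=0x8A

Answer: 0x8A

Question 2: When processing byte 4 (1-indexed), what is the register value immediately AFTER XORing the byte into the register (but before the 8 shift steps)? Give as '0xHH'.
Register before byte 4: 0xB6
Byte 4: 0xFE
0xB6 XOR 0xFE = 0x48

Answer: 0x48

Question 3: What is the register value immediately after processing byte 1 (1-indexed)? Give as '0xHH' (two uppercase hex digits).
After byte 1 (0x79): reg=0x9B

Answer: 0x9B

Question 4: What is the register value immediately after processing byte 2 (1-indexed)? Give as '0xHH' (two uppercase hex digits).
After byte 1 (0x79): reg=0x9B
After byte 2 (0x6E): reg=0xC5

Answer: 0xC5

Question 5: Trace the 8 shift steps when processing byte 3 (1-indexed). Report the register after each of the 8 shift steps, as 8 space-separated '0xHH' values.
Answer: 0x15 0x2A 0x54 0xA8 0x57 0xAE 0x5B 0xB6

Derivation:
After byte 1 (0x79): reg=0x9B
After byte 2 (0x6E): reg=0xC5
Register before byte 3: 0xC5
After XOR with byte 0x4C: 0x89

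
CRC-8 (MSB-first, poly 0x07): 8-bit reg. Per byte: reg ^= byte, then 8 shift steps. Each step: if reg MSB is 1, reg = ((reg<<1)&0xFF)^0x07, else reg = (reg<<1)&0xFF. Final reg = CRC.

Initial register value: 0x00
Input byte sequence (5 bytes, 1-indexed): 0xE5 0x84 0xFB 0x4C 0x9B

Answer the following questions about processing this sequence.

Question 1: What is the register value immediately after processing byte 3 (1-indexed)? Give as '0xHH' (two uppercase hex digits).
After byte 1 (0xE5): reg=0xB5
After byte 2 (0x84): reg=0x97
After byte 3 (0xFB): reg=0x03

Answer: 0x03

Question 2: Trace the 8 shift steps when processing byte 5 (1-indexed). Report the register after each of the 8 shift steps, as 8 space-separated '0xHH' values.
After byte 1 (0xE5): reg=0xB5
After byte 2 (0x84): reg=0x97
After byte 3 (0xFB): reg=0x03
After byte 4 (0x4C): reg=0xEA
Register before byte 5: 0xEA
After XOR with byte 0x9B: 0x71

Answer: 0xE2 0xC3 0x81 0x05 0x0A 0x14 0x28 0x50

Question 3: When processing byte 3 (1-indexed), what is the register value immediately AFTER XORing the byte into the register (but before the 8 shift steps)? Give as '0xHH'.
Register before byte 3: 0x97
Byte 3: 0xFB
0x97 XOR 0xFB = 0x6C

Answer: 0x6C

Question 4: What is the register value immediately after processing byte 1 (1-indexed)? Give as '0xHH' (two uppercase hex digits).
Answer: 0xB5

Derivation:
After byte 1 (0xE5): reg=0xB5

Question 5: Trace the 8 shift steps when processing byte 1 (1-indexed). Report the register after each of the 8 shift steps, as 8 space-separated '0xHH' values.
Register before byte 1: 0x00
After XOR with byte 0xE5: 0xE5

Answer: 0xCD 0x9D 0x3D 0x7A 0xF4 0xEF 0xD9 0xB5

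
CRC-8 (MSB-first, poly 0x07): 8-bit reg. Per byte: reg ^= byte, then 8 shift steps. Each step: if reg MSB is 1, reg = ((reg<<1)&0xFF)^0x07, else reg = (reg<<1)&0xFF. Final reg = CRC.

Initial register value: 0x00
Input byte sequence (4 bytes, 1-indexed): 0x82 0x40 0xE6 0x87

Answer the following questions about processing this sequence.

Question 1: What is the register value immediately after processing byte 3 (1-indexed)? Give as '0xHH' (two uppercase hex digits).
After byte 1 (0x82): reg=0x87
After byte 2 (0x40): reg=0x5B
After byte 3 (0xE6): reg=0x3A

Answer: 0x3A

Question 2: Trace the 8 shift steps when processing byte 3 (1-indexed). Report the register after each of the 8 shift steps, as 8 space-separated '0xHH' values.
After byte 1 (0x82): reg=0x87
After byte 2 (0x40): reg=0x5B
Register before byte 3: 0x5B
After XOR with byte 0xE6: 0xBD

Answer: 0x7D 0xFA 0xF3 0xE1 0xC5 0x8D 0x1D 0x3A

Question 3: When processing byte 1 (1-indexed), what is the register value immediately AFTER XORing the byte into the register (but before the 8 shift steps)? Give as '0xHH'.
Register before byte 1: 0x00
Byte 1: 0x82
0x00 XOR 0x82 = 0x82

Answer: 0x82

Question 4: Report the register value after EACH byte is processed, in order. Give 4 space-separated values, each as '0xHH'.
0x87 0x5B 0x3A 0x3A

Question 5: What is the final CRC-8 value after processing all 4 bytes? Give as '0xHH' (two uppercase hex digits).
Answer: 0x3A

Derivation:
After byte 1 (0x82): reg=0x87
After byte 2 (0x40): reg=0x5B
After byte 3 (0xE6): reg=0x3A
After byte 4 (0x87): reg=0x3A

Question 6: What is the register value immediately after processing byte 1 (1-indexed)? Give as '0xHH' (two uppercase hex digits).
Answer: 0x87

Derivation:
After byte 1 (0x82): reg=0x87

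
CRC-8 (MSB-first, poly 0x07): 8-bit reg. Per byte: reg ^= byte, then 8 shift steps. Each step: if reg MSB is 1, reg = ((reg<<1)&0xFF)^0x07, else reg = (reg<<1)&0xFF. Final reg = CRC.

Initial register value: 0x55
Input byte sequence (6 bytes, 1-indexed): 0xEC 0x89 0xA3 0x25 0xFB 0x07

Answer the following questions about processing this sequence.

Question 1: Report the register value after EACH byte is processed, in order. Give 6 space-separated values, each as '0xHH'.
0x26 0x44 0xBB 0xD3 0xD8 0x13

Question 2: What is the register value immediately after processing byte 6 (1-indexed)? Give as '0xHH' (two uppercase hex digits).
Answer: 0x13

Derivation:
After byte 1 (0xEC): reg=0x26
After byte 2 (0x89): reg=0x44
After byte 3 (0xA3): reg=0xBB
After byte 4 (0x25): reg=0xD3
After byte 5 (0xFB): reg=0xD8
After byte 6 (0x07): reg=0x13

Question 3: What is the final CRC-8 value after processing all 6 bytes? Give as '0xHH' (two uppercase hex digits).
After byte 1 (0xEC): reg=0x26
After byte 2 (0x89): reg=0x44
After byte 3 (0xA3): reg=0xBB
After byte 4 (0x25): reg=0xD3
After byte 5 (0xFB): reg=0xD8
After byte 6 (0x07): reg=0x13

Answer: 0x13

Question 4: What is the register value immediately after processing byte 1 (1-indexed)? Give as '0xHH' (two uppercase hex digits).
Answer: 0x26

Derivation:
After byte 1 (0xEC): reg=0x26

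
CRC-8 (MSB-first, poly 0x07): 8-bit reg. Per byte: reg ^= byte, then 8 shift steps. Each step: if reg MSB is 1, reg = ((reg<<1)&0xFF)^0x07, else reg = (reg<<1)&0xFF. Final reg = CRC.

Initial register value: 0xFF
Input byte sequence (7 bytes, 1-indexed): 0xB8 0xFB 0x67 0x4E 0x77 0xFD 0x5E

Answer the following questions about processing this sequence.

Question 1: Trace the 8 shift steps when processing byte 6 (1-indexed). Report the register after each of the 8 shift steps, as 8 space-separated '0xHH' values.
After byte 1 (0xB8): reg=0xD2
After byte 2 (0xFB): reg=0xDF
After byte 3 (0x67): reg=0x21
After byte 4 (0x4E): reg=0x0A
After byte 5 (0x77): reg=0x74
Register before byte 6: 0x74
After XOR with byte 0xFD: 0x89

Answer: 0x15 0x2A 0x54 0xA8 0x57 0xAE 0x5B 0xB6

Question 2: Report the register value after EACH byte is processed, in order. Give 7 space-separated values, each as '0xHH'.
0xD2 0xDF 0x21 0x0A 0x74 0xB6 0x96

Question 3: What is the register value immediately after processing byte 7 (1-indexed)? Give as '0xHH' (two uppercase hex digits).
After byte 1 (0xB8): reg=0xD2
After byte 2 (0xFB): reg=0xDF
After byte 3 (0x67): reg=0x21
After byte 4 (0x4E): reg=0x0A
After byte 5 (0x77): reg=0x74
After byte 6 (0xFD): reg=0xB6
After byte 7 (0x5E): reg=0x96

Answer: 0x96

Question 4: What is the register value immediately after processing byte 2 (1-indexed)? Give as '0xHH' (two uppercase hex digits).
After byte 1 (0xB8): reg=0xD2
After byte 2 (0xFB): reg=0xDF

Answer: 0xDF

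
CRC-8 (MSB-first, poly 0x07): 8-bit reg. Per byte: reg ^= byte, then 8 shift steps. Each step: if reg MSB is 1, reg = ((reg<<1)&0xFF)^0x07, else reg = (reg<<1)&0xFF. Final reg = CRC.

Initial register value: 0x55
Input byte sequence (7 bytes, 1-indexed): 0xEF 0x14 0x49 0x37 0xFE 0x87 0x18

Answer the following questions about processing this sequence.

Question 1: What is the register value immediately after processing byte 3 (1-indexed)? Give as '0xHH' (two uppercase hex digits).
Answer: 0x96

Derivation:
After byte 1 (0xEF): reg=0x2F
After byte 2 (0x14): reg=0xA1
After byte 3 (0x49): reg=0x96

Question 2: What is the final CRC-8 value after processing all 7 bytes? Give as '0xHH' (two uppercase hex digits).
After byte 1 (0xEF): reg=0x2F
After byte 2 (0x14): reg=0xA1
After byte 3 (0x49): reg=0x96
After byte 4 (0x37): reg=0x6E
After byte 5 (0xFE): reg=0xF9
After byte 6 (0x87): reg=0x7D
After byte 7 (0x18): reg=0x3C

Answer: 0x3C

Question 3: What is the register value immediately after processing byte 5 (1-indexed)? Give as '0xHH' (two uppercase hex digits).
After byte 1 (0xEF): reg=0x2F
After byte 2 (0x14): reg=0xA1
After byte 3 (0x49): reg=0x96
After byte 4 (0x37): reg=0x6E
After byte 5 (0xFE): reg=0xF9

Answer: 0xF9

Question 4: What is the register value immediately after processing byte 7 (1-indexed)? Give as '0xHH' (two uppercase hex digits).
After byte 1 (0xEF): reg=0x2F
After byte 2 (0x14): reg=0xA1
After byte 3 (0x49): reg=0x96
After byte 4 (0x37): reg=0x6E
After byte 5 (0xFE): reg=0xF9
After byte 6 (0x87): reg=0x7D
After byte 7 (0x18): reg=0x3C

Answer: 0x3C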